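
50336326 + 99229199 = 149565525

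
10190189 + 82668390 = 92858579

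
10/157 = 10/157 =0.06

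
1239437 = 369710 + 869727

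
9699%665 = 389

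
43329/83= 522 + 3/83= 522.04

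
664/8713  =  664/8713 = 0.08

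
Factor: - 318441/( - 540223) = 537/911 = 3^1*179^1 * 911^(  -  1 ) 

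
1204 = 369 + 835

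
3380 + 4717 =8097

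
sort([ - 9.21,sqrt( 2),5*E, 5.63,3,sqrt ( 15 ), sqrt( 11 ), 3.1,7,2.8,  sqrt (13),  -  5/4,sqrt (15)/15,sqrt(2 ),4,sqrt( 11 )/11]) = [ - 9.21, -5/4, sqrt( 15)/15,sqrt( 11 ) /11, sqrt ( 2 ),sqrt ( 2),2.8, 3,3.1, sqrt(11), sqrt( 13), sqrt( 15 ), 4,5.63,7,5*E]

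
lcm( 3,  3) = 3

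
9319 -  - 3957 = 13276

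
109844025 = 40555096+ 69288929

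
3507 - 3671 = -164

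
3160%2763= 397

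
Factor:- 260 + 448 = 2^2*47^1 = 188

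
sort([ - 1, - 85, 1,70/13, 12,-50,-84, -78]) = [-85,-84,-78,-50 , - 1,  1,70/13, 12 ] 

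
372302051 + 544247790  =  916549841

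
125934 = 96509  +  29425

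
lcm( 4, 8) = 8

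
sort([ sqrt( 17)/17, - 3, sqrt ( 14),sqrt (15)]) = [ - 3 , sqrt ( 17) /17,sqrt( 14 ),sqrt( 15) ] 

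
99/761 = 99/761 = 0.13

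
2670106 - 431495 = 2238611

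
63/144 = 7/16 = 0.44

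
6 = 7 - 1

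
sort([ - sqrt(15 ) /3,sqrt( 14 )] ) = [ - sqrt ( 15 )/3,  sqrt(14)]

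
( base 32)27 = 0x47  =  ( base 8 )107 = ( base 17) 43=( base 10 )71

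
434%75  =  59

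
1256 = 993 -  - 263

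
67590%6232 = 5270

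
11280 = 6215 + 5065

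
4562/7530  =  2281/3765=0.61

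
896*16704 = 14966784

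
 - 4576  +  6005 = 1429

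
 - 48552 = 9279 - 57831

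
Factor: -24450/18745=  - 30/23 = - 2^1*3^1*5^1*23^(-1 ) 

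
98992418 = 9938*9961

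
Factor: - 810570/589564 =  - 2^ ( - 1 )  *3^1*5^1*41^1*659^1*147391^( - 1)  =  - 405285/294782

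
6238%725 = 438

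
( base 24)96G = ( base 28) 6MO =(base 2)1010011100000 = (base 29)6A8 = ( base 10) 5344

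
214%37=29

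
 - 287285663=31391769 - 318677432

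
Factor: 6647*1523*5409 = 3^2 *17^2*23^1*601^1*1523^1 =54757367829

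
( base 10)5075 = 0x13d3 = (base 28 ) 6D7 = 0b1001111010011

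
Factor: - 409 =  - 409^1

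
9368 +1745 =11113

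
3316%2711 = 605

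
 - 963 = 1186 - 2149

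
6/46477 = 6/46477 = 0.00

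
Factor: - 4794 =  - 2^1*3^1*17^1 * 47^1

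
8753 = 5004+3749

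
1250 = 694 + 556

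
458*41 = 18778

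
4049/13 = 311 + 6/13 = 311.46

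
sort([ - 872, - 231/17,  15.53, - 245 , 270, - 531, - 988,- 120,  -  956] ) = [ - 988,-956, - 872 , - 531, -245,  -  120, - 231/17,15.53, 270]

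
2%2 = 0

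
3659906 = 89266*41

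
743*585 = 434655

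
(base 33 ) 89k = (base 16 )2345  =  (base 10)9029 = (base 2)10001101000101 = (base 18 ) 19FB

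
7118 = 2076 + 5042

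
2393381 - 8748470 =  - 6355089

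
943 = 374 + 569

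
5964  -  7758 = -1794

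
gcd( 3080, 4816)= 56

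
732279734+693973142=1426252876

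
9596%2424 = 2324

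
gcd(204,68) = 68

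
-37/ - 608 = 37/608 = 0.06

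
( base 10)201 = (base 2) 11001001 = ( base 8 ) 311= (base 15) d6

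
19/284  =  19/284 =0.07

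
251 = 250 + 1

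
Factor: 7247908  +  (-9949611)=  -37^1 * 73019^1 = - 2701703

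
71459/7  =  71459/7 = 10208.43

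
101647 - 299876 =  - 198229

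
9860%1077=167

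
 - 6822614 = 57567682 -64390296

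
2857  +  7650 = 10507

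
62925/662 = 95 + 35/662 = 95.05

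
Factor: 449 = 449^1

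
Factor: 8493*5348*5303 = 240865250892=2^2 * 3^1*7^1 *19^1*149^1*191^1*5303^1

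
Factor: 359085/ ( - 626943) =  - 5^1*17^( - 1 )*19^( - 1)*37^1  =  - 185/323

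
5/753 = 5/753 = 0.01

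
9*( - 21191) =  - 190719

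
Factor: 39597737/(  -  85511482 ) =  - 2^( - 1)*7^( - 1 )*67^1*211^1 *601^ ( - 1 )*2801^1*10163^( - 1)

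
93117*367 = 34173939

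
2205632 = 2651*832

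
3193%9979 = 3193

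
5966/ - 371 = - 17+341/371= - 16.08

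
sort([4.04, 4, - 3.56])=[ - 3.56, 4,  4.04] 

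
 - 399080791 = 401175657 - 800256448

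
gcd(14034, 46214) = 2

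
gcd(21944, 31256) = 8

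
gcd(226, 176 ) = 2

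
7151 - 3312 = 3839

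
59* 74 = 4366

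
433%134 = 31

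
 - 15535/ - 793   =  19 + 36/61 = 19.59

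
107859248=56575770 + 51283478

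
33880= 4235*8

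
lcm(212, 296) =15688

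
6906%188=138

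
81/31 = 2 + 19/31 = 2.61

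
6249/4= 6249/4=1562.25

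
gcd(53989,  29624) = 1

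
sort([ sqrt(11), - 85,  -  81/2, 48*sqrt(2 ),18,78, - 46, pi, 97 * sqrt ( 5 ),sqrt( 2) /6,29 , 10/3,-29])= [ - 85,-46,-81/2, - 29, sqrt ( 2 ) /6,pi,sqrt( 11), 10/3,18, 29, 48 * sqrt(2),78,97*sqrt(5)]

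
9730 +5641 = 15371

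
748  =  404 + 344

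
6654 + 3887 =10541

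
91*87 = 7917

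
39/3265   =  39/3265 = 0.01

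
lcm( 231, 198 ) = 1386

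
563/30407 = 563/30407 = 0.02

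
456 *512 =233472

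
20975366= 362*57943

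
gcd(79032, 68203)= 1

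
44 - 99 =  - 55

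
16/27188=4/6797  =  0.00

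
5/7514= 5/7514 = 0.00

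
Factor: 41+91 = 132 = 2^2 * 3^1*11^1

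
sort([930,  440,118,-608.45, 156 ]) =[ - 608.45, 118 , 156,  440,930 ]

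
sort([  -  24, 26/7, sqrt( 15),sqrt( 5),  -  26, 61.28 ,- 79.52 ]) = [ - 79.52,  -  26, - 24,sqrt(5) , 26/7,sqrt(15),61.28 ]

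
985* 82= 80770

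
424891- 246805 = 178086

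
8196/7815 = 1 + 127/2605 = 1.05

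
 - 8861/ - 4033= 2 + 795/4033 = 2.20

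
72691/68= 1068 + 67/68 = 1068.99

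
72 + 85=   157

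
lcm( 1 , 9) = 9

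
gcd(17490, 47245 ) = 55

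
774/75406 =387/37703  =  0.01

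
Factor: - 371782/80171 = -2^1*7^(-1)* 13^ (-1) * 211^1 = - 422/91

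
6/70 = 3/35 = 0.09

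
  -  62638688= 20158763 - 82797451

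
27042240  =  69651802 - 42609562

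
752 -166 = 586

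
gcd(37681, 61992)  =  7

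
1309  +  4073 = 5382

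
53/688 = 53/688 = 0.08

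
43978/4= 10994 + 1/2 = 10994.50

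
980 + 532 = 1512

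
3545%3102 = 443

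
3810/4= 952 + 1/2 = 952.50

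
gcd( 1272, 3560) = 8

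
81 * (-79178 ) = - 6413418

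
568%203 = 162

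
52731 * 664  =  35013384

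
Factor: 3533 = 3533^1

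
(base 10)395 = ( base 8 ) 613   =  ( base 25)fk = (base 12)28B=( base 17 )164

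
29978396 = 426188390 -396209994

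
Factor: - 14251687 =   -  479^1 *29753^1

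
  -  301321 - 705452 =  - 1006773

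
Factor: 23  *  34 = 782 = 2^1 * 17^1 * 23^1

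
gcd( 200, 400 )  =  200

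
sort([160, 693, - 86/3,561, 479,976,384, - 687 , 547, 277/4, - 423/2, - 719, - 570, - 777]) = [ - 777,-719, - 687 , - 570, - 423/2, - 86/3,277/4,160, 384,479, 547,561, 693, 976]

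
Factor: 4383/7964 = 2^(-2)*3^2*11^ (-1 )*181^( - 1 )*487^1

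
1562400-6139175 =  - 4576775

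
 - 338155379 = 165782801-503938180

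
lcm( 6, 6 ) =6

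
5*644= 3220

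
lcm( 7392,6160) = 36960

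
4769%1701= 1367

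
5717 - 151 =5566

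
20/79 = 20/79 = 0.25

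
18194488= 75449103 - 57254615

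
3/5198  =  3/5198 = 0.00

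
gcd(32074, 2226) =14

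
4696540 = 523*8980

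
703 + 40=743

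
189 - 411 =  - 222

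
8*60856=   486848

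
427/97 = 427/97 = 4.40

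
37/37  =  1 = 1.00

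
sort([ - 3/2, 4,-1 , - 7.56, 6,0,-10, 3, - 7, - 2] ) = [-10, - 7.56,  -  7,-2, - 3/2 ,-1,0,3, 4,6 ]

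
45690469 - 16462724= 29227745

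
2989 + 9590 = 12579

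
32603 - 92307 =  - 59704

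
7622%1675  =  922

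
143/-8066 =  - 143/8066 = - 0.02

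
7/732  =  7/732 = 0.01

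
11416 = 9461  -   - 1955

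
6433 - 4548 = 1885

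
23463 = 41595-18132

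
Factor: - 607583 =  -607583^1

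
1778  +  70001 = 71779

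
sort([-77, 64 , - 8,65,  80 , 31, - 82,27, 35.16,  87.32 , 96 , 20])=[  -  82, - 77,-8,20 , 27,31, 35.16, 64,65,80 , 87.32,96] 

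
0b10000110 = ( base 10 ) 134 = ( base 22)62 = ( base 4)2012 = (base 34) 3w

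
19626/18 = 3271/3 = 1090.33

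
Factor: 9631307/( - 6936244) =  - 1375901/990892 =- 2^( - 2 )*7^( - 1 )*43^(  -  1)*823^( - 1 )*1375901^1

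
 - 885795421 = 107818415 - 993613836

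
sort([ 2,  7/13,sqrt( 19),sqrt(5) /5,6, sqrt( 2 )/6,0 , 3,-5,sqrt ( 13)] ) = [ - 5,0,sqrt( 2 )/6,sqrt(5)/5,7/13,2, 3,sqrt (13),sqrt(19 ),  6 ]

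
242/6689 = 242/6689 = 0.04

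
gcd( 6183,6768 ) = 9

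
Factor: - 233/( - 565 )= 5^( - 1)*113^ ( - 1)*233^1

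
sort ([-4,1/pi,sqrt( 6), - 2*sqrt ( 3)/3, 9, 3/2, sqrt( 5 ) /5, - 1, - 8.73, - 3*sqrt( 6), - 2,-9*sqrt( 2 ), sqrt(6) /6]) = [ -9*sqrt( 2), - 8.73, - 3*sqrt(6 ), -4, - 2, - 2*sqrt( 3) /3, - 1, 1/pi, sqrt( 6) /6, sqrt( 5) /5,3/2, sqrt( 6), 9 ] 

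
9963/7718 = 1 + 2245/7718 = 1.29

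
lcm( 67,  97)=6499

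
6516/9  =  724 = 724.00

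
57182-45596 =11586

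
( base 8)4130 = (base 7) 6141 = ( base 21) 4hf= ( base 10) 2136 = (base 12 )12a0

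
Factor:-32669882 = -2^1*7^1*107^1*113^1*193^1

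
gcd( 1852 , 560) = 4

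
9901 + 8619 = 18520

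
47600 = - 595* ( - 80)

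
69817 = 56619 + 13198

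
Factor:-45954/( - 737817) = 2^1*3^2*17^(  -  2 ) = 18/289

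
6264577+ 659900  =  6924477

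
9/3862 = 9/3862=0.00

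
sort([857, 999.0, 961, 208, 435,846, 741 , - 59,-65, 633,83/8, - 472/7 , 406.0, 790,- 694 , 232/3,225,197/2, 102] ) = [ - 694, - 472/7 , - 65, - 59, 83/8, 232/3, 197/2, 102,208, 225 , 406.0, 435, 633, 741, 790, 846, 857, 961, 999.0 ] 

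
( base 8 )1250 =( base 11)569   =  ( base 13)404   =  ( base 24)148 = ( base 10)680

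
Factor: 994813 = 994813^1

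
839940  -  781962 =57978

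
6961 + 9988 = 16949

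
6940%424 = 156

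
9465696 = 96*98601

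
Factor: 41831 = 59^1 * 709^1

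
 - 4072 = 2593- 6665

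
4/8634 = 2/4317 =0.00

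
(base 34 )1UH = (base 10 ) 2193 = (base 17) 7A0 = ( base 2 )100010010001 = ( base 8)4221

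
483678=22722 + 460956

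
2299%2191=108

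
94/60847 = 94/60847 = 0.00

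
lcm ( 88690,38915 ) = 3813670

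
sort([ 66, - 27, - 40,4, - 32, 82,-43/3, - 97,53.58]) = [-97, - 40, - 32, - 27, -43/3, 4,53.58,  66,82]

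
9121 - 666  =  8455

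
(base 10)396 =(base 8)614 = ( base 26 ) f6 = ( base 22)I0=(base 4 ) 12030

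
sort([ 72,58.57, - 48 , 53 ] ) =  [ - 48 , 53,58.57, 72 ]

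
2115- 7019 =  - 4904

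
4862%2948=1914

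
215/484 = 215/484 = 0.44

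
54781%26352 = 2077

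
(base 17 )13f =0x163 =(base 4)11203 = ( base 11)2A3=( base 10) 355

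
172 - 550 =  - 378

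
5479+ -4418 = 1061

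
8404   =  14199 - 5795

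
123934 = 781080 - 657146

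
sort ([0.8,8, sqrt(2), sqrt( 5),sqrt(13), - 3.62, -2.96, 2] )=[ - 3.62,-2.96,0.8, sqrt(2 ), 2, sqrt(5),sqrt(13), 8 ]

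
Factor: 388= 2^2*97^1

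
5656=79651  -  73995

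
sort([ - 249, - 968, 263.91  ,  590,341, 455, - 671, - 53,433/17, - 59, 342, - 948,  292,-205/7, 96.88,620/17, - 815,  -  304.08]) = [ - 968, - 948,-815, - 671, - 304.08, - 249, - 59 , - 53, - 205/7,433/17, 620/17,96.88, 263.91, 292, 341,342, 455, 590]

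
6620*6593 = 43645660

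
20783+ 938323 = 959106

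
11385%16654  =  11385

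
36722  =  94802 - 58080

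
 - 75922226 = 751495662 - 827417888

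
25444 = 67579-42135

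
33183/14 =33183/14 =2370.21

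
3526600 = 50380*70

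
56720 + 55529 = 112249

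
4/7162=2/3581=0.00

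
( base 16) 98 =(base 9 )178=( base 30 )52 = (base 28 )5c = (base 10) 152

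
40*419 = 16760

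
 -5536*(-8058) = 44609088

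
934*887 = 828458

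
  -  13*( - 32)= 416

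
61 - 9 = 52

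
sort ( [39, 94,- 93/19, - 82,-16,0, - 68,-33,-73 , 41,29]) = [ - 82, - 73, - 68, - 33,-16, - 93/19,0,29,39,41,  94 ] 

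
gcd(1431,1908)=477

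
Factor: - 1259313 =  - 3^1*11^1*  31^1*1231^1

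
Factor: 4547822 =2^1* 2273911^1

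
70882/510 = 35441/255 = 138.98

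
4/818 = 2/409 =0.00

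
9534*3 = 28602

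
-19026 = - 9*2114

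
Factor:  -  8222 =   -  2^1*4111^1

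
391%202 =189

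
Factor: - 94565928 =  - 2^3*3^1*3940247^1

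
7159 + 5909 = 13068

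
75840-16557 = 59283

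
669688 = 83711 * 8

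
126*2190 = 275940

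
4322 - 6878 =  - 2556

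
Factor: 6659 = 6659^1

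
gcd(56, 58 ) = 2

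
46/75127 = 46/75127=0.00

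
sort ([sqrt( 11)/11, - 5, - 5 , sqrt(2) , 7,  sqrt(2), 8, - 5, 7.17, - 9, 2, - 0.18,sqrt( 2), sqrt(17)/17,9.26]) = [ - 9, - 5, - 5, - 5,-0.18, sqrt (17) /17,sqrt (11 )/11, sqrt( 2),sqrt( 2 ),  sqrt( 2 ), 2, 7, 7.17, 8,9.26 ]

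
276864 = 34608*8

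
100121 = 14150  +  85971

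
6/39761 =6/39761 = 0.00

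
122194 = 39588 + 82606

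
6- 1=5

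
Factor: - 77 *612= - 2^2*3^2*7^1  *  11^1*17^1 = - 47124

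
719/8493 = 719/8493 = 0.08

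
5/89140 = 1/17828 = 0.00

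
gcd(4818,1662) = 6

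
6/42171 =2/14057 = 0.00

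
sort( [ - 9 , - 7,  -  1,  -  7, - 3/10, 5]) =[ - 9,-7, -7, - 1, - 3/10,5]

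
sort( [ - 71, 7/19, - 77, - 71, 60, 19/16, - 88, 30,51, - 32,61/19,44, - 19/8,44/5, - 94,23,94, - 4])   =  [ - 94 , - 88, - 77, - 71, - 71, - 32, - 4, - 19/8,7/19, 19/16,  61/19,44/5, 23,30,44,51,  60,94 ] 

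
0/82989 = 0 = 0.00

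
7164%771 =225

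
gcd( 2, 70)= 2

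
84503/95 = 84503/95 = 889.51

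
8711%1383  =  413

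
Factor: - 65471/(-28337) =7^1*43^( - 1)*47^1*199^1 * 659^(  -  1)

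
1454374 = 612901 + 841473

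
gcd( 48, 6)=6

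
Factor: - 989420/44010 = -98942/4401=-2^1* 3^ ( -3 )*61^1 * 163^( - 1)*811^1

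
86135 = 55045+31090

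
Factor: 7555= 5^1*1511^1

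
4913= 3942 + 971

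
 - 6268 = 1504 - 7772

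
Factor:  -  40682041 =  - 29^1*1402829^1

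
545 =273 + 272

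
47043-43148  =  3895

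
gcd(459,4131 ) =459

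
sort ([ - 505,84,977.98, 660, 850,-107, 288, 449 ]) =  [ - 505, - 107, 84 , 288,449, 660, 850,977.98]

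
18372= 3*6124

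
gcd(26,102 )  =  2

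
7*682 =4774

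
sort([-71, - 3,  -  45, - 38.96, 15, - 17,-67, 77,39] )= [-71,-67, - 45, -38.96, - 17,  -  3 , 15,39 , 77]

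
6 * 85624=513744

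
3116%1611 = 1505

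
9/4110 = 3/1370 = 0.00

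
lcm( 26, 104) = 104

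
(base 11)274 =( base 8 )503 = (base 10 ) 323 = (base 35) 98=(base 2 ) 101000011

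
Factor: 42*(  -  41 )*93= - 160146 = -2^1*3^2*7^1*31^1*41^1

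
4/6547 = 4/6547 = 0.00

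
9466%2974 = 544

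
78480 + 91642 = 170122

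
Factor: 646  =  2^1*17^1*19^1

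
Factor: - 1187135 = -5^1*233^1*1019^1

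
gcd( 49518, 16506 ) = 16506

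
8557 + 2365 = 10922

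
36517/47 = 36517/47 = 776.96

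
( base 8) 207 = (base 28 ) 4N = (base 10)135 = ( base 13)a5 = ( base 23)5K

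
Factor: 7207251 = 3^1*19^1*126443^1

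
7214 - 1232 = 5982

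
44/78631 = 44/78631 =0.00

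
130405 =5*26081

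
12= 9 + 3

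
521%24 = 17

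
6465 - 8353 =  - 1888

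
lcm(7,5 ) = 35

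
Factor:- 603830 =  - 2^1* 5^1*60383^1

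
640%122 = 30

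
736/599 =1 + 137/599= 1.23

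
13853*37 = 512561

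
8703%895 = 648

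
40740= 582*70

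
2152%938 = 276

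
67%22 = 1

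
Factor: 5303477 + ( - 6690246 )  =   - 293^1*4733^1  =  - 1386769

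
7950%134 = 44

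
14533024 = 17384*836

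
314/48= 6  +  13/24=6.54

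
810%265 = 15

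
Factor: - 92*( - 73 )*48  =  2^6*3^1*  23^1*73^1= 322368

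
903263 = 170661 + 732602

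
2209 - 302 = 1907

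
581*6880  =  3997280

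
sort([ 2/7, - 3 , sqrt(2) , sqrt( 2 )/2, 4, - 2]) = [ -3  , - 2,2/7,sqrt( 2 )/2,sqrt( 2), 4]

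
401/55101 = 401/55101 = 0.01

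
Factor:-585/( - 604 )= 2^( - 2 )*3^2* 5^1*13^1*151^( - 1)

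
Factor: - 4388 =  - 2^2*1097^1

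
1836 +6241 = 8077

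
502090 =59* 8510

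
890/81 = 890/81= 10.99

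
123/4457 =123/4457 = 0.03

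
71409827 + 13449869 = 84859696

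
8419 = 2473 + 5946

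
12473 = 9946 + 2527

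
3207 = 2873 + 334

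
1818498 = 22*82659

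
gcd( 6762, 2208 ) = 138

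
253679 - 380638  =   - 126959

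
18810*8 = 150480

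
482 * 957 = 461274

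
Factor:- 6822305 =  - 5^1*7^1 *421^1 *463^1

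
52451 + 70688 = 123139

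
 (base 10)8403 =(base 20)1103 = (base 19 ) 1455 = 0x20d3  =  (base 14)30C3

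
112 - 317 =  - 205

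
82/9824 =41/4912 = 0.01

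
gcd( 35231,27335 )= 7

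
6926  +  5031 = 11957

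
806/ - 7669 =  - 1+6863/7669 = - 0.11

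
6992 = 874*8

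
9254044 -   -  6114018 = 15368062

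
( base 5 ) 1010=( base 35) 3P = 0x82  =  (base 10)130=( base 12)aa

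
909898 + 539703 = 1449601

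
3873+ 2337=6210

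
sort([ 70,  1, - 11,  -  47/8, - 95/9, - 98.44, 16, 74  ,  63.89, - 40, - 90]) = [ - 98.44, - 90,  -  40, - 11, - 95/9, - 47/8, 1 , 16, 63.89, 70, 74] 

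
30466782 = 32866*927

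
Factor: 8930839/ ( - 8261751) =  - 3^( - 1 )*19^( - 1)*193^( - 1 )*751^ (-1 )*8930839^1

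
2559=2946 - 387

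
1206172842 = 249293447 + 956879395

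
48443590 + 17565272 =66008862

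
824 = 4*206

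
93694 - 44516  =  49178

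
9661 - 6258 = 3403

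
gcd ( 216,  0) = 216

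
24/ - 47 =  - 24/47 = - 0.51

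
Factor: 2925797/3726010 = 2^ (-1) * 5^( - 1 )*7^1 * 47^1*239^(-1)*1559^( - 1 )*8893^1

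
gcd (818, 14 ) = 2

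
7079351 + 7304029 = 14383380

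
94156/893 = 105 + 391/893 = 105.44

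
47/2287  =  47/2287 =0.02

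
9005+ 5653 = 14658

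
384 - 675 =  - 291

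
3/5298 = 1/1766 = 0.00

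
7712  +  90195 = 97907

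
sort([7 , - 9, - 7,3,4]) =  [ - 9,-7, 3,4, 7]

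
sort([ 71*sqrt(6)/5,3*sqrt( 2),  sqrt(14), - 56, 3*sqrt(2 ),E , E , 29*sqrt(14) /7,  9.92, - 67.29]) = [ - 67.29, - 56, E, E,sqrt( 14 ), 3* sqrt( 2), 3 * sqrt( 2), 9.92, 29 *sqrt ( 14 ) /7, 71*sqrt( 6)/5 ]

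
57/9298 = 57/9298 = 0.01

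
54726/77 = 710+8/11 = 710.73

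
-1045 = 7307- 8352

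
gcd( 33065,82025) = 85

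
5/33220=1/6644 = 0.00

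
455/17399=455/17399 = 0.03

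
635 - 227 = 408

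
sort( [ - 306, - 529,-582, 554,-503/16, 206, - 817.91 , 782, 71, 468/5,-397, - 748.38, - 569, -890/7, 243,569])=[ - 817.91 , - 748.38, - 582, - 569,  -  529,  -  397,-306, - 890/7, - 503/16, 71, 468/5 , 206,243, 554, 569, 782] 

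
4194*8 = 33552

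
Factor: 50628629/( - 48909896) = - 2^( - 3 ) *7^(-1)*89^1*157^(-1)*619^1*919^1 * 5563^( - 1 )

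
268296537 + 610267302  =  878563839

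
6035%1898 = 341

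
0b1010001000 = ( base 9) 800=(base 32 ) k8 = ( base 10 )648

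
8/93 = 8/93 =0.09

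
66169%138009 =66169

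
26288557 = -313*(  -  83989)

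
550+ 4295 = 4845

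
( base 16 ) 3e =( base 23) 2g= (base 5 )222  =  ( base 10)62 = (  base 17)3b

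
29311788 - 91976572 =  -62664784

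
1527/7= 218 + 1/7 = 218.14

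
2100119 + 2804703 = 4904822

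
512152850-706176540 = - 194023690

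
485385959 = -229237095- - 714623054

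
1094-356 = 738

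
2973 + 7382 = 10355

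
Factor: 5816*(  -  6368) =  - 2^8*199^1*727^1 = - 37036288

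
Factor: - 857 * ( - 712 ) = 610184  =  2^3*89^1*857^1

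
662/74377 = 662/74377 =0.01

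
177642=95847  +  81795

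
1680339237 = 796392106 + 883947131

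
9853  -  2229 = 7624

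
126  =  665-539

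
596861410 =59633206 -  - 537228204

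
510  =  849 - 339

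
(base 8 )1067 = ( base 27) l0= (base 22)13H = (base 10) 567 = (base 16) 237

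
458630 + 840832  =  1299462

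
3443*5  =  17215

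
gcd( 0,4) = 4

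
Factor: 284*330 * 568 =53232960 = 2^6 * 3^1*5^1*11^1*71^2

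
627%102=15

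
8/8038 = 4/4019 = 0.00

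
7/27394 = 7/27394 = 0.00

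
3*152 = 456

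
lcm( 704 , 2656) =58432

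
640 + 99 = 739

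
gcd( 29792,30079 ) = 7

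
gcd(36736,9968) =112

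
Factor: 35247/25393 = 3^1*31^1*67^( - 1) = 93/67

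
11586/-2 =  - 5793 + 0/1 =- 5793.00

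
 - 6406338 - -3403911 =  - 3002427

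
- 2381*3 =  - 7143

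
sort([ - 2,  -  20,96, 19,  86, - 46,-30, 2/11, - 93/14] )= [ - 46, - 30, - 20,  -  93/14, - 2, 2/11, 19, 86,96 ] 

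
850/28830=85/2883= 0.03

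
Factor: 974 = 2^1 *487^1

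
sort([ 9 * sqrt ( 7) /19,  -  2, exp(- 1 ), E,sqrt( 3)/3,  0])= [ -2,  0, exp ( - 1), sqrt(3 ) /3,9 * sqrt (7)/19,  E ]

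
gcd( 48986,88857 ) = 1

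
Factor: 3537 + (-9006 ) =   -  3^1*1823^1 = - 5469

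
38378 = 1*38378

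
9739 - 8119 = 1620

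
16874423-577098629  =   -560224206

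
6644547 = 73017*91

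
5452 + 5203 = 10655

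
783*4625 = 3621375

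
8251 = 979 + 7272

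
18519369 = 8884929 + 9634440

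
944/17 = 944/17 = 55.53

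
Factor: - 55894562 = - 2^1*41^1 * 47^1*14503^1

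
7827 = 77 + 7750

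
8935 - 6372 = 2563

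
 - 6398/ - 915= 6398/915 =6.99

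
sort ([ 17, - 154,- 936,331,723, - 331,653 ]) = [ - 936,  -  331, - 154, 17, 331,653, 723] 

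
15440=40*386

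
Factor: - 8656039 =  - 7^1*19^1* 37^1*1759^1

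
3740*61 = 228140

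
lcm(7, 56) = 56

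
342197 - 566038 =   -  223841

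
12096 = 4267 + 7829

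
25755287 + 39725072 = 65480359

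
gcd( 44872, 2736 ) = 8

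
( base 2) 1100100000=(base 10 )800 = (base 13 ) 497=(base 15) 385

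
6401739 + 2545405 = 8947144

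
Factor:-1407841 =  - 1407841^1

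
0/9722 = 0 = 0.00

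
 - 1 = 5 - 6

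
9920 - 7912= 2008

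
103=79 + 24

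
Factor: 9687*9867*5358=2^1*3^3 * 11^1*13^1*19^1 * 23^1*47^1*3229^1 = 512126368182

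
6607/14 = 471 + 13/14 = 471.93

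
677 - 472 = 205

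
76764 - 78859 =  - 2095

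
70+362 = 432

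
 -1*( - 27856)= 27856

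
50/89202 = 25/44601 = 0.00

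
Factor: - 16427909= - 71^1*231379^1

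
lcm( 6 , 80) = 240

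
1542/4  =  385 + 1/2 = 385.50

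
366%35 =16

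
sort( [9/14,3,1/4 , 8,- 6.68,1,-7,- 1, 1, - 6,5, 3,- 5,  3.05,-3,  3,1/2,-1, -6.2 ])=[ - 7,-6.68, - 6.2, - 6, - 5,-3 , - 1, - 1,1/4, 1/2 , 9/14, 1,1,3,  3,3,3.05,5,8 ] 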